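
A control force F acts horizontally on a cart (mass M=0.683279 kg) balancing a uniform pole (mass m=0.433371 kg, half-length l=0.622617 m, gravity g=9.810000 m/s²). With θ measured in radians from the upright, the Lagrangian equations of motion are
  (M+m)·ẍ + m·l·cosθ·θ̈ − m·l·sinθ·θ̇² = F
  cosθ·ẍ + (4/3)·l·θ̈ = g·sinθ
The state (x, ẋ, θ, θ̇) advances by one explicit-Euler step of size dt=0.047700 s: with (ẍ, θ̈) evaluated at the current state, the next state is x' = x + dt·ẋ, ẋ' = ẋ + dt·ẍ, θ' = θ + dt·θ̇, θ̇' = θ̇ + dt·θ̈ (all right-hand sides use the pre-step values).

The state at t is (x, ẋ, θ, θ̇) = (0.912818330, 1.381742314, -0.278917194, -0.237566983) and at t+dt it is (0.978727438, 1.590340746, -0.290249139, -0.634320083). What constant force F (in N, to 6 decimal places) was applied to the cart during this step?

ẍ = (ẋ'−ẋ)/dt = (1.590340746−1.381742314)/0.047700 = 4.373133
θ̈ = (θ̇'−θ̇)/dt = (-0.634320083−-0.237566983)/0.047700 = -8.317675
sinθ=-0.275315, cosθ=0.961354
F = (M+m)·ẍ + m·l·cosθ·θ̈ − m·l·sinθ·θ̇² = 4.883259 + -2.157576 − -0.004193 = 2.729875

F = 2.729875 N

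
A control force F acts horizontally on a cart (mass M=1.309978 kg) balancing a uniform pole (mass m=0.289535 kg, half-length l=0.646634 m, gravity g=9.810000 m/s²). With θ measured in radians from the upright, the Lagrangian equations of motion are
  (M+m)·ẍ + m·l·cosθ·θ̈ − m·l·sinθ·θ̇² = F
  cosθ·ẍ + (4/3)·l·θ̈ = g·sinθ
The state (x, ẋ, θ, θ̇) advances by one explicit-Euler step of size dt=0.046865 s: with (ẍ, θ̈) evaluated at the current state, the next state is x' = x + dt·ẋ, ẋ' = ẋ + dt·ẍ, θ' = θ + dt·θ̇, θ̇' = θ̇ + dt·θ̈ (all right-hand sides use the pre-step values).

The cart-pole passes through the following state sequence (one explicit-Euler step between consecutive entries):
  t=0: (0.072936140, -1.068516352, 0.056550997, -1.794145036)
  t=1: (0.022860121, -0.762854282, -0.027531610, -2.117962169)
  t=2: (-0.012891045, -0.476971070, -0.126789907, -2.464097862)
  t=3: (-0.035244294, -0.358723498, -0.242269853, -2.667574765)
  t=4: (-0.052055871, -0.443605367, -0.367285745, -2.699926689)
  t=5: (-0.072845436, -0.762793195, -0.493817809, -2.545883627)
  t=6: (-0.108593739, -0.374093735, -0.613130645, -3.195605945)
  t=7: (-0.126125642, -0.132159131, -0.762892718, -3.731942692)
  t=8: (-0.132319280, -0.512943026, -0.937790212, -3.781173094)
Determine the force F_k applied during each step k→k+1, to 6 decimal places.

F_0 = 9.106688 N
F_1 = 8.398108 N
F_2 = 3.373208 N
F_3 = -2.702886 N
F_4 = -9.829531 N
F_5 = 11.556076 N
F_6 = 7.605094 N
F_7 = -11.336559 N

step 0→1:
  ẍ = (ẋ'−ẋ)/dt = (-0.762854282−-1.068516352)/0.046865 = 6.522182
  θ̈ = (θ̇'−θ̇)/dt = (-2.117962169−-1.794145036)/0.046865 = -6.909573
  sinθ=0.056521, cosθ=0.998401
  F = (M+m)·ẍ + m·l·cosθ·θ̈ − m·l·sinθ·θ̇² = 10.432315 + -1.291564 − 0.034063 = 9.106688
step 1→2:
  ẍ = (ẋ'−ẋ)/dt = (-0.476971070−-0.762854282)/0.046865 = 6.100143
  θ̈ = (θ̇'−θ̇)/dt = (-2.464097862−-2.117962169)/0.046865 = -7.385804
  sinθ=-0.027528, cosθ=0.999621
  F = (M+m)·ẍ + m·l·cosθ·θ̈ − m·l·sinθ·θ̇² = 9.757258 + -1.382270 − -0.023119 = 8.398108
step 2→3:
  ẍ = (ẋ'−ẋ)/dt = (-0.358723498−-0.476971070)/0.046865 = 2.523153
  θ̈ = (θ̇'−θ̇)/dt = (-2.667574765−-2.464097862)/0.046865 = -4.341767
  sinθ=-0.126450, cosθ=0.991973
  F = (M+m)·ẍ + m·l·cosθ·θ̈ − m·l·sinθ·θ̇² = 4.035816 + -0.806354 − -0.143746 = 3.373208
step 3→4:
  ẍ = (ẋ'−ẋ)/dt = (-0.443605367−-0.358723498)/0.046865 = -1.811200
  θ̈ = (θ̇'−θ̇)/dt = (-2.699926689−-2.667574765)/0.046865 = -0.690322
  sinθ=-0.239907, cosθ=0.970796
  F = (M+m)·ẍ + m·l·cosθ·θ̈ − m·l·sinθ·θ̇² = -2.897037 + -0.125470 − -0.319621 = -2.702886
step 4→5:
  ẍ = (ẋ'−ẋ)/dt = (-0.762793195−-0.443605367)/0.046865 = -6.810793
  θ̈ = (θ̇'−θ̇)/dt = (-2.545883627−-2.699926689)/0.046865 = 3.286953
  sinθ=-0.359084, cosθ=0.933305
  F = (M+m)·ẍ + m·l·cosθ·θ̈ − m·l·sinθ·θ̇² = -10.893952 + 0.574350 − -0.490071 = -9.829531
step 5→6:
  ẍ = (ẋ'−ẋ)/dt = (-0.374093735−-0.762793195)/0.046865 = 8.294025
  θ̈ = (θ̇'−θ̇)/dt = (-3.195605945−-2.545883627)/0.046865 = -13.863700
  sinθ=-0.473991, cosθ=0.880530
  F = (M+m)·ẍ + m·l·cosθ·θ̈ − m·l·sinθ·θ̇² = 13.266400 + -2.285508 − -0.575184 = 11.556076
step 6→7:
  ẍ = (ẋ'−ẋ)/dt = (-0.132159131−-0.374093735)/0.046865 = 5.162373
  θ̈ = (θ̇'−θ̇)/dt = (-3.731942692−-3.195605945)/0.046865 = -11.444292
  sinθ=-0.575431, cosθ=0.817851
  F = (M+m)·ẍ + m·l·cosθ·θ̈ − m·l·sinθ·θ̇² = 8.257282 + -1.752357 − -1.100168 = 7.605094
step 7→8:
  ẍ = (ẋ'−ẋ)/dt = (-0.512943026−-0.132159131)/0.046865 = -8.125123
  θ̈ = (θ̇'−θ̇)/dt = (-3.781173094−-3.731942692)/0.046865 = -1.050473
  sinθ=-0.691015, cosθ=0.722840
  F = (M+m)·ẍ + m·l·cosθ·θ̈ − m·l·sinθ·θ̇² = -12.996240 + -0.142163 − -1.801844 = -11.336559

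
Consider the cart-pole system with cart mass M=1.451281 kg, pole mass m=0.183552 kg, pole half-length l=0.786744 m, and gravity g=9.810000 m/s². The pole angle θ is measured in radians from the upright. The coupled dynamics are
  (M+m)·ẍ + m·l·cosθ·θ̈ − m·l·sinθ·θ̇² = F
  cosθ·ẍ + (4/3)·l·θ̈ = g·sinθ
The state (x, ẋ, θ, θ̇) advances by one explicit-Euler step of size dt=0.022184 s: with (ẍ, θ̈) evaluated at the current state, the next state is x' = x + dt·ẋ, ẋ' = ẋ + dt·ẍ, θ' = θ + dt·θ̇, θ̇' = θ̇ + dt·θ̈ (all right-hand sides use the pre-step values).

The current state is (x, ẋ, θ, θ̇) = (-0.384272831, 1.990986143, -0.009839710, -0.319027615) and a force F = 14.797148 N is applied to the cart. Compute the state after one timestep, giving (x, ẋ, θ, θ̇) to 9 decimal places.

(-0.340104794, 2.210432691, -0.016917019, -0.530256354)

sinθ=-0.009839551, cosθ=0.999951590
temp = (F + m·l·θ̇²·sinθ)/(M+m) = (14.797148 + -0.000144619)/1.634833 = 9.051079457
θ̈ = (g·sinθ − cosθ·temp)/(l·(4/3 − m·cos²θ/(M+m))) = -9.521670516
ẍ = temp − m·l·θ̈·cosθ/(M+m) = 9.892109073
Euler: x'=-0.384272831+0.022184·1.990986143=-0.340104794, ẋ'=1.990986143+0.022184·9.892109073=2.210432691
       θ'=-0.009839710+0.022184·-0.319027615=-0.016917019, θ̇'=-0.319027615+0.022184·-9.521670516=-0.530256354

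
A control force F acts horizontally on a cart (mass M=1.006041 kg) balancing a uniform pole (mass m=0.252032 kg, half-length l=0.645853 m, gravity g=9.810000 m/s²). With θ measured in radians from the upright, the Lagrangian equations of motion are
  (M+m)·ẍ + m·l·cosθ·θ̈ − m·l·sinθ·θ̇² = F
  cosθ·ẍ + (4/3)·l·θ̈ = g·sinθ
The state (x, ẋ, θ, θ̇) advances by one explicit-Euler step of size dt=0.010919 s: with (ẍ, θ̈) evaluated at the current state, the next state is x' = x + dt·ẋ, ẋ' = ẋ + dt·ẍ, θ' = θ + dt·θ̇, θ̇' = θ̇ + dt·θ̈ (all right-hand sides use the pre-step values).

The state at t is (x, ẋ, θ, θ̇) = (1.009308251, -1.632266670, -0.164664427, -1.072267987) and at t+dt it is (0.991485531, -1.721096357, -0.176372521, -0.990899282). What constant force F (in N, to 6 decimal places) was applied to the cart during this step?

ẍ = (ẋ'−ẋ)/dt = (-1.721096357−-1.632266670)/0.010919 = -8.135332
θ̈ = (θ̇'−θ̇)/dt = (-0.990899282−-1.072267987)/0.010919 = 7.452029
sinθ=-0.163921, cosθ=0.986473
F = (M+m)·ẍ + m·l·cosθ·θ̈ − m·l·sinθ·θ̇² = -10.234841 + 1.196601 − -0.030678 = -9.007562

F = -9.007562 N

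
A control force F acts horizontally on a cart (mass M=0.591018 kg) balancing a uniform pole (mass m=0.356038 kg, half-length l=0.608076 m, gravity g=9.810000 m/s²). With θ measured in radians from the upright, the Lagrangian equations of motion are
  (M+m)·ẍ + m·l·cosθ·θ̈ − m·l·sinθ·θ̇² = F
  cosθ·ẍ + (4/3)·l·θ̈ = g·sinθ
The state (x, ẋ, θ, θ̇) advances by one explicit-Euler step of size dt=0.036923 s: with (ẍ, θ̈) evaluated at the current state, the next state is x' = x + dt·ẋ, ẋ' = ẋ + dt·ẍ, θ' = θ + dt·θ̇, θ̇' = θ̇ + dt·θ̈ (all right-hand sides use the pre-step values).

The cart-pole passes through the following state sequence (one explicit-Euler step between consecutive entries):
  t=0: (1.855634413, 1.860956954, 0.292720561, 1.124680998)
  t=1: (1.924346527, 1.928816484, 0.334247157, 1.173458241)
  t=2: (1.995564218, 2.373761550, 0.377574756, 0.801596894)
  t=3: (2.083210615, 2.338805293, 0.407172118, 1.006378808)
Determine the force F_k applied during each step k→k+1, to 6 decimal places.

F_0 = 1.935380 N
F_1 = 9.255071 N
F_2 = 0.168265 N

step 0→1:
  ẍ = (ẋ'−ẋ)/dt = (1.928816484−1.860956954)/0.036923 = 1.837866
  θ̈ = (θ̇'−θ̇)/dt = (1.173458241−1.124680998)/0.036923 = 1.321053
  sinθ=0.288558, cosθ=0.957462
  F = (M+m)·ẍ + m·l·cosθ·θ̈ − m·l·sinθ·θ̇² = 1.740562 + 0.273840 − 0.079022 = 1.935380
step 1→2:
  ẍ = (ẋ'−ẋ)/dt = (2.373761550−1.928816484)/0.036923 = 12.050621
  θ̈ = (θ̇'−θ̇)/dt = (0.801596894−1.173458241)/0.036923 = -10.071266
  sinθ=0.328058, cosθ=0.944658
  F = (M+m)·ẍ + m·l·cosθ·θ̈ − m·l·sinθ·θ̇² = 11.412613 + -2.059741 − 0.097800 = 9.255071
step 2→3:
  ẍ = (ẋ'−ẋ)/dt = (2.338805293−2.373761550)/0.036923 = -0.946734
  θ̈ = (θ̇'−θ̇)/dt = (1.006378808−0.801596894)/0.036923 = 5.546188
  sinθ=0.368667, cosθ=0.929561
  F = (M+m)·ẍ + m·l·cosθ·θ̈ − m·l·sinθ·θ̇² = -0.896610 + 1.116161 − 0.051286 = 0.168265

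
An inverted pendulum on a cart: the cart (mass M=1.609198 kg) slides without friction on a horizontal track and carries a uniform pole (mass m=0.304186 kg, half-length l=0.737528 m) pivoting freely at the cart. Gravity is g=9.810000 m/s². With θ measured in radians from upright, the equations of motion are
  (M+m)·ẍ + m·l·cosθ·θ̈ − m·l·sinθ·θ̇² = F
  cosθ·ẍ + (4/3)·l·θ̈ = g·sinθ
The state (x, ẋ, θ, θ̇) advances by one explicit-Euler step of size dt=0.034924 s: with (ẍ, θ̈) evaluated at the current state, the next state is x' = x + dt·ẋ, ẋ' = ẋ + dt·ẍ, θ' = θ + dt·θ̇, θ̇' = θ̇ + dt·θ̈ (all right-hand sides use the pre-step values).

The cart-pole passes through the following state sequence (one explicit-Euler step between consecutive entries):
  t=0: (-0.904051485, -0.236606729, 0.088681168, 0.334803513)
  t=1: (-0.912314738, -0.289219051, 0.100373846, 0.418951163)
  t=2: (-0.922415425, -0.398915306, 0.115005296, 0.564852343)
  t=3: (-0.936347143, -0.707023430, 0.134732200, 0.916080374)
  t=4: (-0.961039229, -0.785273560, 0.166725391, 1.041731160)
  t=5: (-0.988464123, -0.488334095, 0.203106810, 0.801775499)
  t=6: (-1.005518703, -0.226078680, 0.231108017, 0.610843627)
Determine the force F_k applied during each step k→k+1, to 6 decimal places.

step 0→1:
  ẍ = (ẋ'−ẋ)/dt = (-0.289219051−-0.236606729)/0.034924 = -1.506480
  θ̈ = (θ̇'−θ̇)/dt = (0.418951163−0.334803513)/0.034924 = 2.409451
  sinθ=0.088565, cosθ=0.996070
  F = (M+m)·ẍ + m·l·cosθ·θ̈ − m·l·sinθ·θ̇² = -2.882475 + 0.538426 − 0.002227 = -2.346277
step 1→2:
  ẍ = (ẋ'−ẋ)/dt = (-0.398915306−-0.289219051)/0.034924 = -3.140999
  θ̈ = (θ̇'−θ̇)/dt = (0.564852343−0.418951163)/0.034924 = 4.177677
  sinθ=0.100205, cosθ=0.994967
  F = (M+m)·ẍ + m·l·cosθ·θ̈ − m·l·sinθ·θ̇² = -6.009938 + 0.932526 − 0.003946 = -5.081357
step 2→3:
  ẍ = (ẋ'−ẋ)/dt = (-0.707023430−-0.398915306)/0.034924 = -8.822246
  θ̈ = (θ̇'−θ̇)/dt = (0.916080374−0.564852343)/0.034924 = 10.056925
  sinθ=0.114752, cosθ=0.993394
  F = (M+m)·ẍ + m·l·cosθ·θ̈ − m·l·sinθ·θ̇² = -16.880345 + 2.241323 − 0.008214 = -14.647235
step 3→4:
  ẍ = (ẋ'−ẋ)/dt = (-0.785273560−-0.707023430)/0.034924 = -2.240583
  θ̈ = (θ̇'−θ̇)/dt = (1.041731160−0.916080374)/0.034924 = 3.597835
  sinθ=0.134325, cosθ=0.990937
  F = (M+m)·ẍ + m·l·cosθ·θ̈ − m·l·sinθ·θ̇² = -4.287096 + 0.799844 − 0.025290 = -3.512542
step 4→5:
  ẍ = (ẋ'−ẋ)/dt = (-0.488334095−-0.785273560)/0.034924 = 8.502447
  θ̈ = (θ̇'−θ̇)/dt = (0.801775499−1.041731160)/0.034924 = -6.870795
  sinθ=0.165954, cosθ=0.986133
  F = (M+m)·ẍ + m·l·cosθ·θ̈ − m·l·sinθ·θ̇² = 16.268446 + -1.520059 − 0.040403 = 14.707984
step 5→6:
  ẍ = (ẋ'−ẋ)/dt = (-0.226078680−-0.488334095)/0.034924 = 7.509318
  θ̈ = (θ̇'−θ̇)/dt = (0.610843627−0.801775499)/0.034924 = -5.467068
  sinθ=0.201713, cosθ=0.979445
  F = (M+m)·ẍ + m·l·cosθ·θ̈ − m·l·sinθ·θ̇² = 14.368209 + -1.201302 − 0.029091 = 13.137816

F_0 = -2.346277 N
F_1 = -5.081357 N
F_2 = -14.647235 N
F_3 = -3.512542 N
F_4 = 14.707984 N
F_5 = 13.137816 N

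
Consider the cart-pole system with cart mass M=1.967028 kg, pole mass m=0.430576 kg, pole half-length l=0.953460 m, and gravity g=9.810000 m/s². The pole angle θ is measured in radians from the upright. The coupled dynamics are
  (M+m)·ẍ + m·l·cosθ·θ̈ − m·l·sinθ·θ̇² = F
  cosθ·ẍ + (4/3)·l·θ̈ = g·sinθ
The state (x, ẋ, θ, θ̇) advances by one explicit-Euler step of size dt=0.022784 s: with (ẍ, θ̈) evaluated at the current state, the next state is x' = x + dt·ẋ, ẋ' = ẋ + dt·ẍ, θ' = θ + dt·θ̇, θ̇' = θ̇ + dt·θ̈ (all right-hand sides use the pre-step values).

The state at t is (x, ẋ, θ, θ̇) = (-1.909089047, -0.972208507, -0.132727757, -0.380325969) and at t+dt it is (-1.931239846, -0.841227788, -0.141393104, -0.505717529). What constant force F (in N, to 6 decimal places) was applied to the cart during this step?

ẍ = (ẋ'−ẋ)/dt = (-0.841227788−-0.972208507)/0.022784 = 5.748803
θ̈ = (θ̇'−θ̇)/dt = (-0.505717529−-0.380325969)/0.022784 = -5.503492
sinθ=-0.132338, cosθ=0.991205
F = (M+m)·ẍ + m·l·cosθ·θ̈ − m·l·sinθ·θ̇² = 13.783352 + -2.239515 − -0.007859 = 11.551696

F = 11.551696 N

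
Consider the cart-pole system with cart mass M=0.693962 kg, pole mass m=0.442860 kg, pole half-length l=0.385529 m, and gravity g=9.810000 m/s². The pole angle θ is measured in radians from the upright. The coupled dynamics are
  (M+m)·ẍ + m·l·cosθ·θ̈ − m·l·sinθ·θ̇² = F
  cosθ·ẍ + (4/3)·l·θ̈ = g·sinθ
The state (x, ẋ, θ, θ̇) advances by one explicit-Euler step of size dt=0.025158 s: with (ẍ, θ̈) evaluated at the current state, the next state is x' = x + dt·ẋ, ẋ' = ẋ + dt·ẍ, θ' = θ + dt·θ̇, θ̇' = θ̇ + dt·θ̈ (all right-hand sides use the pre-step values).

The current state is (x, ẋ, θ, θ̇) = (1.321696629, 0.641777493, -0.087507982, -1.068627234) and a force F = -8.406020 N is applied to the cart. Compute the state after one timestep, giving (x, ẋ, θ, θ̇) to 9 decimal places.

sinθ=-0.087396341, cosθ=0.996173619
temp = (F + m·l·θ̇²·sinθ)/(M+m) = (-8.406020 + -0.017039986)/1.136822 = -7.409304171
θ̈ = (g·sinθ − cosθ·temp)/(l·(4/3 − m·cos²θ/(M+m))) = 17.872899904
ẍ = temp − m·l·θ̈·cosθ/(M+m) = -10.083302291
Euler: x'=1.321696629+0.025158·0.641777493=1.337842467, ẋ'=0.641777493+0.025158·-10.083302291=0.388101774
       θ'=-0.087507982+0.025158·-1.068627234=-0.114392506, θ̇'=-1.068627234+0.025158·17.872899904=-0.618980818

(1.337842467, 0.388101774, -0.114392506, -0.618980818)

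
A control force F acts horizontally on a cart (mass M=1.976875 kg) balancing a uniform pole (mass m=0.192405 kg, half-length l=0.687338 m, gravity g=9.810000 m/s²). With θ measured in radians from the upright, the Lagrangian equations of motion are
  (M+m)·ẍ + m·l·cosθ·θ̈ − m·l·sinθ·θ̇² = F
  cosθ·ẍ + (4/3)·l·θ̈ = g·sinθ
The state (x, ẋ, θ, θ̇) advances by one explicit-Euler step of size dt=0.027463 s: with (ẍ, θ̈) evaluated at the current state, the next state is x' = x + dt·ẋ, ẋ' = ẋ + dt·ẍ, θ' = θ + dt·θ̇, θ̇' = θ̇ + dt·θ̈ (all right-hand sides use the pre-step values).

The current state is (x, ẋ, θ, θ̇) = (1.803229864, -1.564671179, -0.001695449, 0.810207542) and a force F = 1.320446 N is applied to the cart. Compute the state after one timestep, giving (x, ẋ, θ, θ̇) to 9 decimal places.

sinθ=-0.001695448, cosθ=0.999998563
temp = (F + m·l·θ̇²·sinθ)/(M+m) = (1.320446 + -0.000147185)/2.169280 = 0.608634577
θ̈ = (g·sinθ − cosθ·temp)/(l·(4/3 − m·cos²θ/(M+m))) = -0.730888865
ẍ = temp − m·l·θ̈·cosθ/(M+m) = 0.653192180
Euler: x'=1.803229864+0.027463·-1.564671179=1.760259299, ẋ'=-1.564671179+0.027463·0.653192180=-1.546732562
       θ'=-0.001695449+0.027463·0.810207542=0.020555281, θ̇'=0.810207542+0.027463·-0.730888865=0.790135141

(1.760259299, -1.546732562, 0.020555281, 0.790135141)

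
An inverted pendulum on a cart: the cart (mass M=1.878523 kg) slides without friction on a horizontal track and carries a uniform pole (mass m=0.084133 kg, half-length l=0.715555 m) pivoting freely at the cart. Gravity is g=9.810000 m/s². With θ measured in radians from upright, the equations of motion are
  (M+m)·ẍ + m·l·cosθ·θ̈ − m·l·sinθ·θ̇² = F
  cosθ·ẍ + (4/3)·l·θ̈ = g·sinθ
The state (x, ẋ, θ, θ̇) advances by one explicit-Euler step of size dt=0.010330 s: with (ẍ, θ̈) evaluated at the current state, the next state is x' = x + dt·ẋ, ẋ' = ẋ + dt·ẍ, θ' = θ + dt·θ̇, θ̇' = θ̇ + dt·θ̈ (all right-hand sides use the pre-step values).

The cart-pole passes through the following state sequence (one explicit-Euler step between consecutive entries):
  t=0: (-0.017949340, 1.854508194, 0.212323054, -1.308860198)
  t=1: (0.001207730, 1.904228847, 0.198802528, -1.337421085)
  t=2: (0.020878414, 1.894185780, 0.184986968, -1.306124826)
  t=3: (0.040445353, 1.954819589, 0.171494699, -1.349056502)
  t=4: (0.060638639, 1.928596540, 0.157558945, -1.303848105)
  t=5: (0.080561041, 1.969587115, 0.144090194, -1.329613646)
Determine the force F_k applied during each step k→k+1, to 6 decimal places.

F_0 = 9.262268 N
F_1 = -1.750609 N
F_2 = 11.255344 N
F_3 = -4.741362 N
F_4 = 7.623678 N

step 0→1:
  ẍ = (ẋ'−ẋ)/dt = (1.904228847−1.854508194)/0.010330 = 4.813229
  θ̈ = (θ̇'−θ̇)/dt = (-1.337421085−-1.308860198)/0.010330 = -2.764849
  sinθ=0.210731, cosθ=0.977544
  F = (M+m)·ẍ + m·l·cosθ·θ̈ − m·l·sinθ·θ̇² = 9.446712 + -0.162711 − 0.021733 = 9.262268
step 1→2:
  ẍ = (ẋ'−ẋ)/dt = (1.894185780−1.904228847)/0.010330 = -0.972223
  θ̈ = (θ̇'−θ̇)/dt = (-1.306124826−-1.337421085)/0.010330 = 3.029648
  sinθ=0.197496, cosθ=0.980304
  F = (M+m)·ẍ + m·l·cosθ·θ̈ − m·l·sinθ·θ̇² = -1.908140 + 0.178798 − 0.021267 = -1.750609
step 2→3:
  ẍ = (ẋ'−ẋ)/dt = (1.954819589−1.894185780)/0.010330 = 5.869681
  θ̈ = (θ̇'−θ̇)/dt = (-1.349056502−-1.306124826)/0.010330 = -4.156019
  sinθ=0.183934, cosθ=0.982939
  F = (M+m)·ẍ + m·l·cosθ·θ̈ − m·l·sinθ·θ̇² = 11.520165 + -0.245931 − 0.018890 = 11.255344
step 3→4:
  ẍ = (ẋ'−ẋ)/dt = (1.928596540−1.954819589)/0.010330 = -2.538533
  θ̈ = (θ̇'−θ̇)/dt = (-1.303848105−-1.349056502)/0.010330 = 4.376418
  sinθ=0.170655, cosθ=0.985331
  F = (M+m)·ẍ + m·l·cosθ·θ̈ − m·l·sinθ·θ̇² = -4.982268 + 0.259603 − 0.018698 = -4.741362
step 4→5:
  ẍ = (ẋ'−ẋ)/dt = (1.969587115−1.928596540)/0.010330 = 3.968110
  θ̈ = (θ̇'−θ̇)/dt = (-1.329613646−-1.303848105)/0.010330 = -2.494244
  sinθ=0.156908, cosθ=0.987613
  F = (M+m)·ẍ + m·l·cosθ·θ̈ − m·l·sinθ·θ̇² = 7.788035 + -0.148298 − 0.016059 = 7.623678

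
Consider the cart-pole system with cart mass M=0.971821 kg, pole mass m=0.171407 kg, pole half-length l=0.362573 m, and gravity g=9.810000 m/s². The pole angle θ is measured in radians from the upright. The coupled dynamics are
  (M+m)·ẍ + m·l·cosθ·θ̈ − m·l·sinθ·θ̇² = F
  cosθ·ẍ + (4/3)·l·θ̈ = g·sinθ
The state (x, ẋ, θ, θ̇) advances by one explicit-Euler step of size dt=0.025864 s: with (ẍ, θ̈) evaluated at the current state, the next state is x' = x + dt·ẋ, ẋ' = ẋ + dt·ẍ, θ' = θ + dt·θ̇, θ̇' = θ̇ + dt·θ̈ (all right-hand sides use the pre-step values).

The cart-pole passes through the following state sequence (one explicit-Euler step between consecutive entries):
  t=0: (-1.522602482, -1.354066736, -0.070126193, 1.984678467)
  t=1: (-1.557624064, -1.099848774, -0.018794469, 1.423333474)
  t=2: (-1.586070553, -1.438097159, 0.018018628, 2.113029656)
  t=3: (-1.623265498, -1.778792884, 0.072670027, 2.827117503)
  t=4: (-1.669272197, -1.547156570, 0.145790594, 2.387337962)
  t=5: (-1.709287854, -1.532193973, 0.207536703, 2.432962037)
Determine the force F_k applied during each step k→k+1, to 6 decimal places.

step 0→1:
  ẍ = (ẋ'−ẋ)/dt = (-1.099848774−-1.354066736)/0.025864 = 9.829027
  θ̈ = (θ̇'−θ̇)/dt = (1.423333474−1.984678467)/0.025864 = -21.703719
  sinθ=-0.070069, cosθ=0.997542
  F = (M+m)·ẍ + m·l·cosθ·θ̈ − m·l·sinθ·θ̇² = 11.236819 + -1.345518 − -0.017153 = 9.908454
step 1→2:
  ẍ = (ẋ'−ẋ)/dt = (-1.438097159−-1.099848774)/0.025864 = -13.077961
  θ̈ = (θ̇'−θ̇)/dt = (2.113029656−1.423333474)/0.025864 = 26.666261
  sinθ=-0.018793, cosθ=0.999823
  F = (M+m)·ẍ + m·l·cosθ·θ̈ − m·l·sinθ·θ̇² = -14.951091 + 1.656950 − -0.002366 = -13.291775
step 2→3:
  ẍ = (ẋ'−ẋ)/dt = (-1.778792884−-1.438097159)/0.025864 = -13.172585
  θ̈ = (θ̇'−θ̇)/dt = (2.827117503−2.113029656)/0.025864 = 27.609335
  sinθ=0.018018, cosθ=0.999838
  F = (M+m)·ẍ + m·l·cosθ·θ̈ − m·l·sinθ·θ̇² = -15.059267 + 1.715574 − 0.005000 = -13.348693
step 3→4:
  ẍ = (ẋ'−ẋ)/dt = (-1.547156570−-1.778792884)/0.025864 = 8.955935
  θ̈ = (θ̇'−θ̇)/dt = (2.387337962−2.827117503)/0.025864 = -17.003539
  sinθ=0.072606, cosθ=0.997361
  F = (M+m)·ẍ + m·l·cosθ·θ̈ − m·l·sinθ·θ̇² = 10.238676 + -1.053939 − 0.036065 = 9.148672
step 4→5:
  ẍ = (ẋ'−ẋ)/dt = (-1.532193973−-1.547156570)/0.025864 = 0.578511
  θ̈ = (θ̇'−θ̇)/dt = (2.432962037−2.387337962)/0.025864 = 1.763999
  sinθ=0.145275, cosθ=0.989391
  F = (M+m)·ẍ + m·l·cosθ·θ̈ − m·l·sinθ·θ̇² = 0.661369 + 0.108465 − 0.051457 = 0.718378

F_0 = 9.908454 N
F_1 = -13.291775 N
F_2 = -13.348693 N
F_3 = 9.148672 N
F_4 = 0.718378 N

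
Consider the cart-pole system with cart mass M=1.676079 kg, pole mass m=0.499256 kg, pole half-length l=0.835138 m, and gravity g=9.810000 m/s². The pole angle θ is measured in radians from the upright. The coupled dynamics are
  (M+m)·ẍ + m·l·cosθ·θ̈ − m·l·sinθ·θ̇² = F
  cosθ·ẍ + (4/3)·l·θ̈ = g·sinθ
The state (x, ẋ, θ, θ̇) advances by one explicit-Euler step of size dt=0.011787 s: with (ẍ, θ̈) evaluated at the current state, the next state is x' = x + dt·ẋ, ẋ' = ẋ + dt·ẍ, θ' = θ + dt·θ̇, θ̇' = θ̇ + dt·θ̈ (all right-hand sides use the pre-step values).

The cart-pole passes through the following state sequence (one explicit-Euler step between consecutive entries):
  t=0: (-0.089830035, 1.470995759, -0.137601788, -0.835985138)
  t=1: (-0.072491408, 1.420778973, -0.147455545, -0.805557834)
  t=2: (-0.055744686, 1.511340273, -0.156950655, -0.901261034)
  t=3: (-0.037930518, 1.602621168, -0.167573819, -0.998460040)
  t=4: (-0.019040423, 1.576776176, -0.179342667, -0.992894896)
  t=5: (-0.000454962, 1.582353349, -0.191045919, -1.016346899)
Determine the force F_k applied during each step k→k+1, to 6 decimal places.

step 0→1:
  ẍ = (ẋ'−ẋ)/dt = (1.420778973−1.470995759)/0.011787 = -4.260353
  θ̈ = (θ̇'−θ̇)/dt = (-0.805557834−-0.835985138)/0.011787 = 2.581429
  sinθ=-0.137168, cosθ=0.990548
  F = (M+m)·ẍ + m·l·cosθ·θ̈ − m·l·sinθ·θ̇² = -9.267696 + 1.066147 − -0.039970 = -8.161579
step 1→2:
  ẍ = (ẋ'−ẋ)/dt = (1.511340273−1.420778973)/0.011787 = 7.683151
  θ̈ = (θ̇'−θ̇)/dt = (-0.901261034−-0.805557834)/0.011787 = -8.119386
  sinθ=-0.146922, cosθ=0.989148
  F = (M+m)·ẍ + m·l·cosθ·θ̈ − m·l·sinθ·θ̇² = 16.713427 + -3.348621 − -0.039752 = 13.404558
step 2→3:
  ẍ = (ẋ'−ẋ)/dt = (1.602621168−1.511340273)/0.011787 = 7.744201
  θ̈ = (θ̇'−θ̇)/dt = (-0.998460040−-0.901261034)/0.011787 = -8.246289
  sinθ=-0.156307, cosθ=0.987709
  F = (M+m)·ẍ + m·l·cosθ·θ̈ − m·l·sinθ·θ̇² = 16.846231 + -3.396009 − -0.052937 = 13.503159
step 3→4:
  ẍ = (ẋ'−ẋ)/dt = (1.576776176−1.602621168)/0.011787 = -2.192669
  θ̈ = (θ̇'−θ̇)/dt = (-0.992894896−-0.998460040)/0.011787 = 0.472142
  sinθ=-0.166791, cosθ=0.985992
  F = (M+m)·ẍ + m·l·cosθ·θ̈ − m·l·sinθ·θ̇² = -4.769790 + 0.194101 − -0.069329 = -4.506360
step 4→5:
  ẍ = (ẋ'−ẋ)/dt = (1.582353349−1.576776176)/0.011787 = 0.473163
  θ̈ = (θ̇'−θ̇)/dt = (-1.016346899−-0.992894896)/0.011787 = -1.989650
  sinθ=-0.178383, cosθ=0.983961
  F = (M+m)·ẍ + m·l·cosθ·θ̈ − m·l·sinθ·θ̇² = 1.029288 + -0.816274 − -0.073323 = 0.286337

F_0 = -8.161579 N
F_1 = 13.404558 N
F_2 = 13.503159 N
F_3 = -4.506360 N
F_4 = 0.286337 N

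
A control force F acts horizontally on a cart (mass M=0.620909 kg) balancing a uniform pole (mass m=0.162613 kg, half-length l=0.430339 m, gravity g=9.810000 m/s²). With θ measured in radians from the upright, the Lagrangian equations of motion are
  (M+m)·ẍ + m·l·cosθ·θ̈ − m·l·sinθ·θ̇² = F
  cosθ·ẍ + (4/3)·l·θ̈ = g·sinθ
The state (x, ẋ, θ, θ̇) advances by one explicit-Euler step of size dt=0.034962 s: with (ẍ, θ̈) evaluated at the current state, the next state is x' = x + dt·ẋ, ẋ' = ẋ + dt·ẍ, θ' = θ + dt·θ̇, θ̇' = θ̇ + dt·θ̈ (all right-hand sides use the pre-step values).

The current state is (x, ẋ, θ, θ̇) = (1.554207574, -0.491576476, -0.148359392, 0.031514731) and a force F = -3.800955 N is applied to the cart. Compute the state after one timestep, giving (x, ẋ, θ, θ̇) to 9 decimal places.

sinθ=-0.147815746, cosθ=0.989014917
temp = (F + m·l·θ̇²·sinθ)/(M+m) = (-3.800955 + -0.000010273)/0.783522 = -4.851127694
θ̈ = (g·sinθ − cosθ·temp)/(l·(4/3 − m·cos²θ/(M+m))) = 6.882404745
ẍ = temp − m·l·θ̈·cosθ/(M+m) = -5.459063642
Euler: x'=1.554207574+0.034962·-0.491576476=1.537021077, ẋ'=-0.491576476+0.034962·-5.459063642=-0.682436259
       θ'=-0.148359392+0.034962·0.031514731=-0.147257574, θ̇'=0.031514731+0.034962·6.882404745=0.272137366

(1.537021077, -0.682436259, -0.147257574, 0.272137366)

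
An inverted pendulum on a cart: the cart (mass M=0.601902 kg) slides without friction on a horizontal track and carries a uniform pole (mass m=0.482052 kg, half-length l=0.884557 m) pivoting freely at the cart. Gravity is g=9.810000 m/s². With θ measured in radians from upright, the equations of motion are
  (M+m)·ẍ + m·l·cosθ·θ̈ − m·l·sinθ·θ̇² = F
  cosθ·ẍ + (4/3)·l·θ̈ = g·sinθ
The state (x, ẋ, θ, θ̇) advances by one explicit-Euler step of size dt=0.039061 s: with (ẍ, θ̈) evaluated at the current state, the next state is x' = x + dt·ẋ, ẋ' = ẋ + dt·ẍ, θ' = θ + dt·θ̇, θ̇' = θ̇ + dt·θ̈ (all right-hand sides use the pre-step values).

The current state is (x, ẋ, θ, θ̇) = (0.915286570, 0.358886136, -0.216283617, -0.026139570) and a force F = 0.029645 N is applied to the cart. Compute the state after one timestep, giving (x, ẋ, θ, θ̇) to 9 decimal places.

sinθ=-0.214601316, cosθ=0.976701733
temp = (F + m·l·θ̇²·sinθ)/(M+m) = (0.029645 + -0.000062524)/1.083954 = 0.027291265
θ̈ = (g·sinθ − cosθ·temp)/(l·(4/3 − m·cos²θ/(M+m))) = -2.651118886
ẍ = temp − m·l·θ̈·cosθ/(M+m) = 1.045882705
Euler: x'=0.915286570+0.039061·0.358886136=0.929305021, ẋ'=0.358886136+0.039061·1.045882705=0.399739360
       θ'=-0.216283617+0.039061·-0.026139570=-0.217304655, θ̇'=-0.026139570+0.039061·-2.651118886=-0.129694925

(0.929305021, 0.399739360, -0.217304655, -0.129694925)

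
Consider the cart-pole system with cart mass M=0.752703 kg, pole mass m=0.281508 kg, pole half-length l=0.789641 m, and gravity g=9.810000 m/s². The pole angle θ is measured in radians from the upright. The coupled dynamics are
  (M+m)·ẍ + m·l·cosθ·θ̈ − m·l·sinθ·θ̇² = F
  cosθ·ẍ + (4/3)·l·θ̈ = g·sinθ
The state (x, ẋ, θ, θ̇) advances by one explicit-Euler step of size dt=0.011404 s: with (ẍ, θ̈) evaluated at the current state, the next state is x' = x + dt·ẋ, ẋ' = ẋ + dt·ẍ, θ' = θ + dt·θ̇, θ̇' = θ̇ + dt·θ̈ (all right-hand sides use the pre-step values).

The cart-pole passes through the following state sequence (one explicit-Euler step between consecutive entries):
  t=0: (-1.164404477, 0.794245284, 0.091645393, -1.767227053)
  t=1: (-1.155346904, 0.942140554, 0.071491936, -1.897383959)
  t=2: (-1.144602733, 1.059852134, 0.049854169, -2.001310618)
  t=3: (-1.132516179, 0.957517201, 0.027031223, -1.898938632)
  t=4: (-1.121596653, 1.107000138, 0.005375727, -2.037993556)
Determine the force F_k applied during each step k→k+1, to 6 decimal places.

F_0 = 10.822446 N
F_1 = 8.597321 N
F_2 = -7.331977 N
F_3 = 10.825199 N

step 0→1:
  ẍ = (ẋ'−ẋ)/dt = (0.942140554−0.794245284)/0.011404 = 12.968719
  θ̈ = (θ̇'−θ̇)/dt = (-1.897383959−-1.767227053)/0.011404 = -11.413268
  sinθ=0.091517, cosθ=0.995803
  F = (M+m)·ẍ + m·l·cosθ·θ̈ − m·l·sinθ·θ̇² = 13.412392 + -2.526411 − 0.063534 = 10.822446
step 1→2:
  ẍ = (ẋ'−ẋ)/dt = (1.059852134−0.942140554)/0.011404 = 10.321955
  θ̈ = (θ̇'−θ̇)/dt = (-2.001310618−-1.897383959)/0.011404 = -9.113176
  sinθ=0.071431, cosθ=0.997446
  F = (M+m)·ẍ + m·l·cosθ·θ̈ − m·l·sinθ·θ̇² = 10.675080 + -2.020595 − 0.057163 = 8.597321
step 2→3:
  ẍ = (ẋ'−ẋ)/dt = (0.957517201−1.059852134)/0.011404 = -8.973600
  θ̈ = (θ̇'−θ̇)/dt = (-1.898938632−-2.001310618)/0.011404 = 8.976849
  sinθ=0.049834, cosθ=0.998758
  F = (M+m)·ẍ + m·l·cosθ·θ̈ − m·l·sinθ·θ̇² = -9.280596 + 1.992987 − 0.044368 = -7.331977
step 3→4:
  ẍ = (ẋ'−ẋ)/dt = (1.107000138−0.957517201)/0.011404 = 13.107939
  θ̈ = (θ̇'−θ̇)/dt = (-2.037993556−-1.898938632)/0.011404 = -12.193522
  sinθ=0.027028, cosθ=0.999635
  F = (M+m)·ẍ + m·l·cosθ·θ̈ − m·l·sinθ·θ̇² = 13.556375 + -2.709511 − 0.021665 = 10.825199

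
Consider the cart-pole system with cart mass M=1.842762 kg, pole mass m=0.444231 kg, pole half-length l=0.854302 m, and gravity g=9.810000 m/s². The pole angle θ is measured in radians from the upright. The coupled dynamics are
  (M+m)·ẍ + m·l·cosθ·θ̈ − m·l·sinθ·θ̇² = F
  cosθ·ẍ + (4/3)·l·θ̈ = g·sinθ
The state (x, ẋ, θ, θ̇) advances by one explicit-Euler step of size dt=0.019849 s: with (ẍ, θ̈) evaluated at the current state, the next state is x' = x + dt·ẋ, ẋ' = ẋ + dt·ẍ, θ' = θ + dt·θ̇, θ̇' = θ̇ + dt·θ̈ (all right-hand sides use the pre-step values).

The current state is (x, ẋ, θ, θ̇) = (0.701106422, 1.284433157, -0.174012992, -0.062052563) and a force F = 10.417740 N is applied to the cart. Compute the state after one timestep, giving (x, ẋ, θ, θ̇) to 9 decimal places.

(0.726601136, 1.395360191, -0.175244673, -0.187562607)

sinθ=-0.173136120, cosθ=0.984897905
temp = (F + m·l·θ̇²·sinθ)/(M+m) = (10.417740 + -0.000253004)/2.286993 = 4.555102266
θ̈ = (g·sinθ − cosθ·temp)/(l·(4/3 − m·cos²θ/(M+m))) = -6.323242685
ẍ = temp − m·l·θ̈·cosθ/(M+m) = 5.588545232
Euler: x'=0.701106422+0.019849·1.284433157=0.726601136, ẋ'=1.284433157+0.019849·5.588545232=1.395360191
       θ'=-0.174012992+0.019849·-0.062052563=-0.175244673, θ̇'=-0.062052563+0.019849·-6.323242685=-0.187562607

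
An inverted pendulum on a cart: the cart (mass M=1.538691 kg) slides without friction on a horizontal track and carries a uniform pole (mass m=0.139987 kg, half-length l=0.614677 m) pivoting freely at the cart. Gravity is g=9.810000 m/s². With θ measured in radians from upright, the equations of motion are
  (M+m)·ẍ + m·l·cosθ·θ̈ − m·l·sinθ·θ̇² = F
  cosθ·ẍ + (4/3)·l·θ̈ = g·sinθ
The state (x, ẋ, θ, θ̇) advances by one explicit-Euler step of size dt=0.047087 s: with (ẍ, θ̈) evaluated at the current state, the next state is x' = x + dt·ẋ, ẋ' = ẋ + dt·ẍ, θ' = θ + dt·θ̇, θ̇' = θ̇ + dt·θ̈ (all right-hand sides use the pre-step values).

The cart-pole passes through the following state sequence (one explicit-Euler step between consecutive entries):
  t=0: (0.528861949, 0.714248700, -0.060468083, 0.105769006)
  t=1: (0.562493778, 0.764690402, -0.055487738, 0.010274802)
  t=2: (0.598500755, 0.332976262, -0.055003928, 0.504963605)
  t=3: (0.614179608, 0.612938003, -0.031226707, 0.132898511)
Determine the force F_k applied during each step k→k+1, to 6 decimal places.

F_0 = 1.624146 N
F_1 = -14.488248 N
F_2 = 9.303116 N

step 0→1:
  ẍ = (ẋ'−ẋ)/dt = (0.764690402−0.714248700)/0.047087 = 1.071245
  θ̈ = (θ̇'−θ̇)/dt = (0.010274802−0.105769006)/0.047087 = -2.028038
  sinθ=-0.060431, cosθ=0.998172
  F = (M+m)·ẍ + m·l·cosθ·θ̈ − m·l·sinθ·θ̇² = 1.798275 + -0.174187 − -0.000058 = 1.624146
step 1→2:
  ẍ = (ẋ'−ẋ)/dt = (0.332976262−0.764690402)/0.047087 = -9.168436
  θ̈ = (θ̇'−θ̇)/dt = (0.504963605−0.010274802)/0.047087 = 10.505847
  sinθ=-0.055459, cosθ=0.998461
  F = (M+m)·ẍ + m·l·cosθ·θ̈ − m·l·sinθ·θ̇² = -15.390852 + 0.902603 − -0.000001 = -14.488248
step 2→3:
  ẍ = (ẋ'−ẋ)/dt = (0.612938003−0.332976262)/0.047087 = 5.945627
  θ̈ = (θ̇'−θ̇)/dt = (0.132898511−0.504963605)/0.047087 = -7.901652
  sinθ=-0.054976, cosθ=0.998488
  F = (M+m)·ẍ + m·l·cosθ·θ̈ − m·l·sinθ·θ̇² = 9.980793 + -0.678884 − -0.001206 = 9.303116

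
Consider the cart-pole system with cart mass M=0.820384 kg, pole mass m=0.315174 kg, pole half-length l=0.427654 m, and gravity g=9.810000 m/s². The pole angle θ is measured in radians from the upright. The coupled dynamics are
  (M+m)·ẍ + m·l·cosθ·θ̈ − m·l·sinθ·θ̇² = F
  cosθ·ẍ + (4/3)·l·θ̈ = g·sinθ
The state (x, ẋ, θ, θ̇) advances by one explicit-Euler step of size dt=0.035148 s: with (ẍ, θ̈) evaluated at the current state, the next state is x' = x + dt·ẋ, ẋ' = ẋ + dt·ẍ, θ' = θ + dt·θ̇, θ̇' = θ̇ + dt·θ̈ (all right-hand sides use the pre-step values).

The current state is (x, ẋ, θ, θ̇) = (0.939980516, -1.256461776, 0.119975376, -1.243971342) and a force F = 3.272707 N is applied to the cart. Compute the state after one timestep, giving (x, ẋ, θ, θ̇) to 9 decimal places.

sinθ=0.119687760, cosθ=0.992811583
temp = (F + m·l·θ̇²·sinθ)/(M+m) = (3.272707 + 0.024963956)/1.135558 = 2.904009268
θ̈ = (g·sinθ − cosθ·temp)/(l·(4/3 − m·cos²θ/(M+m))) = -3.770869626
ẍ = temp − m·l·θ̈·cosθ/(M+m) = 3.348376426
Euler: x'=0.939980516+0.035148·-1.256461776=0.895818397, ẋ'=-1.256461776+0.035148·3.348376426=-1.138773041
       θ'=0.119975376+0.035148·-1.243971342=0.076252271, θ̇'=-1.243971342+0.035148·-3.770869626=-1.376509868

(0.895818397, -1.138773041, 0.076252271, -1.376509868)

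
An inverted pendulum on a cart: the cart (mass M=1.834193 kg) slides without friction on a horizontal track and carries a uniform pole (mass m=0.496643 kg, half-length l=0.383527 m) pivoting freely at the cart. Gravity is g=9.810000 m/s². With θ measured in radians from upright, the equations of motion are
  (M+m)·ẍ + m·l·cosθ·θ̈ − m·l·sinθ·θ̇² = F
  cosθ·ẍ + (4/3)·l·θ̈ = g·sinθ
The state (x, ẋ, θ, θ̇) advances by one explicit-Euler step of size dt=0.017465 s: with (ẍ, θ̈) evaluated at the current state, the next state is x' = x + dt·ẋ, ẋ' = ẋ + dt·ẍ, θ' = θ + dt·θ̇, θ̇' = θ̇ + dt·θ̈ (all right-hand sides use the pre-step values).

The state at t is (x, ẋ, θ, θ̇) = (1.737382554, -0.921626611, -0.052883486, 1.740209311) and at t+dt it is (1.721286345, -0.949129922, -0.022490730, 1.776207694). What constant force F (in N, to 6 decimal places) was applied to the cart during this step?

ẍ = (ẋ'−ẋ)/dt = (-0.949129922−-0.921626611)/0.017465 = -1.574767
θ̈ = (θ̇'−θ̇)/dt = (1.776207694−1.740209311)/0.017465 = 2.061173
sinθ=-0.052859, cosθ=0.998602
F = (M+m)·ẍ + m·l·cosθ·θ̈ − m·l·sinθ·θ̇² = -3.670524 + 0.392055 − -0.030490 = -3.247979

F = -3.247979 N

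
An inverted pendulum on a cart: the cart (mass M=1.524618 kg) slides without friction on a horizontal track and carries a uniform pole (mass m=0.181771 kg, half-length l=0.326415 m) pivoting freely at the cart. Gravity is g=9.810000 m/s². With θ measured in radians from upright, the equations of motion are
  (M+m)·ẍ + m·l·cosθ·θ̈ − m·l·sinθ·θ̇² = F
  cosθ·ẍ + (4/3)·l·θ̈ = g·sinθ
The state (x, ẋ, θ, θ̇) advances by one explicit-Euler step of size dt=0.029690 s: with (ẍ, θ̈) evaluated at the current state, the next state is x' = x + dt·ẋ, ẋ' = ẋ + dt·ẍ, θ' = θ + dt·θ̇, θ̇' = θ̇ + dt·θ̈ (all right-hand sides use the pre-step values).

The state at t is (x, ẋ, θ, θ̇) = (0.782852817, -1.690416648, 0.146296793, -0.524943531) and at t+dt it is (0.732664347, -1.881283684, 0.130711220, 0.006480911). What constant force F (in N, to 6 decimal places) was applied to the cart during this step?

F = -9.921526 N

ẍ = (ẋ'−ẋ)/dt = (-1.881283684−-1.690416648)/0.029690 = -6.428664
θ̈ = (θ̇'−θ̇)/dt = (0.006480911−-0.524943531)/0.029690 = 17.899105
sinθ=0.145775, cosθ=0.989318
F = (M+m)·ẍ + m·l·cosθ·θ̈ − m·l·sinθ·θ̇² = -10.969802 + 1.050659 − 0.002383 = -9.921526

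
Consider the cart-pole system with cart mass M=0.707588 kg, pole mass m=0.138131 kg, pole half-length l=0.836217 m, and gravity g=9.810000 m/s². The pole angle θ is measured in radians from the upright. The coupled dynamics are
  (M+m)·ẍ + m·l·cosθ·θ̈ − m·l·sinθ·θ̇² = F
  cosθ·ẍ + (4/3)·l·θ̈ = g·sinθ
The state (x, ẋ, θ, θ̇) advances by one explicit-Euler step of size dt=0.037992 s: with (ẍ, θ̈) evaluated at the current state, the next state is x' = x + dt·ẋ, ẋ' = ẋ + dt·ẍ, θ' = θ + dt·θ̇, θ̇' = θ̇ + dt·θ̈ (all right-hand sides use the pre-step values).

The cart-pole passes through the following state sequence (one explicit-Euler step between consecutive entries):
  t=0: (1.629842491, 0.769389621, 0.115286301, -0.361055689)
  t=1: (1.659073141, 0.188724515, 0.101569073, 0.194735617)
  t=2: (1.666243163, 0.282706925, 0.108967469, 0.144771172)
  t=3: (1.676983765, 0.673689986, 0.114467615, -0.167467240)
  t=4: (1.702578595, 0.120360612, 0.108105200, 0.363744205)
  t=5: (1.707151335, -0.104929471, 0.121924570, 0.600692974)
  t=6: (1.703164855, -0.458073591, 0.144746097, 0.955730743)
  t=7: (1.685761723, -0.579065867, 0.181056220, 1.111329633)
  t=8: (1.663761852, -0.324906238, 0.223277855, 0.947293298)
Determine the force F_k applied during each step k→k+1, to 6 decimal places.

step 0→1:
  ẍ = (ẋ'−ẋ)/dt = (0.188724515−0.769389621)/0.037992 = -15.283878
  θ̈ = (θ̇'−θ̇)/dt = (0.194735617−-0.361055689)/0.037992 = 14.629167
  sinθ=0.115031, cosθ=0.993362
  F = (M+m)·ẍ + m·l·cosθ·θ̈ − m·l·sinθ·θ̇² = -12.925866 + 1.678561 − 0.001732 = -11.249037
step 1→2:
  ẍ = (ẋ'−ẋ)/dt = (0.282706925−0.188724515)/0.037992 = 2.473742
  θ̈ = (θ̇'−θ̇)/dt = (0.144771172−0.194735617)/0.037992 = -1.315131
  sinθ=0.101395, cosθ=0.994846
  F = (M+m)·ẍ + m·l·cosθ·θ̈ − m·l·sinθ·θ̇² = 2.092091 + -0.151125 − 0.000444 = 1.940522
step 2→3:
  ẍ = (ẋ'−ẋ)/dt = (0.673689986−0.282706925)/0.037992 = 10.291195
  θ̈ = (θ̇'−θ̇)/dt = (-0.167467240−0.144771172)/0.037992 = -8.218531
  sinθ=0.108752, cosθ=0.994069
  F = (M+m)·ẍ + m·l·cosθ·θ̈ − m·l·sinθ·θ̇² = 8.703459 + -0.943671 − 0.000263 = 7.759524
step 3→4:
  ẍ = (ẋ'−ẋ)/dt = (0.120360612−0.673689986)/0.037992 = -14.564365
  θ̈ = (θ̇'−θ̇)/dt = (0.363744205−-0.167467240)/0.037992 = 13.982192
  sinθ=0.114218, cosθ=0.993456
  F = (M+m)·ẍ + m·l·cosθ·θ̈ − m·l·sinθ·θ̇² = -12.317361 + 1.604479 − 0.000370 = -10.713252
step 4→5:
  ẍ = (ẋ'−ẋ)/dt = (-0.104929471−0.120360612)/0.037992 = -5.929935
  θ̈ = (θ̇'−θ̇)/dt = (0.600692974−0.363744205)/0.037992 = 6.236807
  sinθ=0.107895, cosθ=0.994162
  F = (M+m)·ẍ + m·l·cosθ·θ̈ − m·l·sinθ·θ̇² = -5.015059 + 0.716192 − 0.001649 = -4.300515
step 5→6:
  ẍ = (ẋ'−ẋ)/dt = (-0.458073591−-0.104929471)/0.037992 = -9.295223
  θ̈ = (θ̇'−θ̇)/dt = (0.955730743−0.600692974)/0.037992 = 9.345067
  sinθ=0.121623, cosθ=0.992576
  F = (M+m)·ẍ + m·l·cosθ·θ̈ − m·l·sinθ·θ̇² = -7.861147 + 1.071412 − 0.005069 = -6.794804
step 6→7:
  ẍ = (ẋ'−ẋ)/dt = (-0.579065867−-0.458073591)/0.037992 = -3.184678
  θ̈ = (θ̇'−θ̇)/dt = (1.111329633−0.955730743)/0.037992 = 4.095570
  sinθ=0.144241, cosθ=0.989543
  F = (M+m)·ẍ + m·l·cosθ·θ̈ − m·l·sinθ·θ̇² = -2.693342 + 0.468122 − 0.015218 = -2.240439
step 7→8:
  ẍ = (ẋ'−ẋ)/dt = (-0.324906238−-0.579065867)/0.037992 = 6.689820
  θ̈ = (θ̇'−θ̇)/dt = (0.947293298−1.111329633)/0.037992 = -4.317655
  sinθ=0.180069, cosθ=0.983654
  F = (M+m)·ẍ + m·l·cosθ·θ̈ − m·l·sinθ·θ̇² = 5.657708 + -0.490569 − 0.025688 = 5.141450

F_0 = -11.249037 N
F_1 = 1.940522 N
F_2 = 7.759524 N
F_3 = -10.713252 N
F_4 = -4.300515 N
F_5 = -6.794804 N
F_6 = -2.240439 N
F_7 = 5.141450 N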